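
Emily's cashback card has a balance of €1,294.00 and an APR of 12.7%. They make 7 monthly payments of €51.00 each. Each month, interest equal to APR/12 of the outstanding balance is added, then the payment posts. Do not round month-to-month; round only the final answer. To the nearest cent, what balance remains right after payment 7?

Monthly rate r = 12.7%/12 = 1.05833% = 0.0105833.
Each month: B ← B·(1+r) − €51.00.
Month 1: interest €13.69; balance after payment €1,256.69.
Month 2: interest €13.30; balance after payment €1,218.99.
Month 3: interest €12.90; balance after payment €1,180.90.
Month 4: interest €12.50; balance after payment €1,142.39.
Month 5: interest €12.09; balance after payment €1,103.48.
Month 6: interest €11.68; balance after payment €1,064.16.
Month 7: interest €11.26; balance after payment €1,024.42.

€1,024.42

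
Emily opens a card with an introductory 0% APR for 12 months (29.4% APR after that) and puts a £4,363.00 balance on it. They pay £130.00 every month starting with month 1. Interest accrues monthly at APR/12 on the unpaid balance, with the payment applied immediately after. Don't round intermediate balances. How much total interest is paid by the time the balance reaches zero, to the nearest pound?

Promo months 1–12 at r₀ = 0%/12 = 0; months 13+ at r₁ = 29.4%/12 = 0.0245.
After month 12 (no interest yet): B = £4,363.00 − 12·£130.00 = £2,803.00.
Then at r₁ with £130.00/mo: n₂ = −ln(1 − r₁·B/P)/ln(1+r₁) ≈ 31.04 → 32 more payments.
Total paid = 43·£130.00 + £5.31 = £5,595.31; interest = £5,595.31 − £4,363.00 = £1,232.31.

£1,232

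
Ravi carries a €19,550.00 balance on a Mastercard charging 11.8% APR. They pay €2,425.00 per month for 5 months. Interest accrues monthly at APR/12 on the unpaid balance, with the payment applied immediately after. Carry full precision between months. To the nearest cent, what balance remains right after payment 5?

Monthly rate r = 11.8%/12 = 0.983333% = 0.00983333.
Each month: B ← B·(1+r) − €2,425.00.
Month 1: interest €192.24; balance after payment €17,317.24.
Month 2: interest €170.29; balance after payment €15,062.53.
Month 3: interest €148.11; balance after payment €12,785.64.
Month 4: interest €125.73; balance after payment €10,486.37.
Month 5: interest €103.12; balance after payment €8,164.48.

€8,164.48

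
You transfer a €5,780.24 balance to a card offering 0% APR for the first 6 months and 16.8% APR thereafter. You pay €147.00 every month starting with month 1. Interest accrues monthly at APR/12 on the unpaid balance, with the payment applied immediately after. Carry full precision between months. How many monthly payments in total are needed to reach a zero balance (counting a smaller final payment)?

52 months

Promo months 1–6 at r₀ = 0%/12 = 0; months 7+ at r₁ = 16.8%/12 = 0.014.
After month 6 (no interest yet): B = €5,780.24 − 6·€147.00 = €4,898.24.
Then at r₁ with €147.00/mo: n₂ = −ln(1 − r₁·B/P)/ln(1+r₁) ≈ 45.19 → 46 more payments.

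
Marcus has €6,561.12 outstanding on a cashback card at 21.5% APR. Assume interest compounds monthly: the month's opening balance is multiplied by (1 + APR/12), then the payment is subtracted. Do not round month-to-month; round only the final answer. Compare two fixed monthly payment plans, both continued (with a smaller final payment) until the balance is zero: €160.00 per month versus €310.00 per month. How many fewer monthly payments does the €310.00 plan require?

Monthly rate r = 21.5%/12 = 1.79167% = 0.0179167.
At €160.00/mo: n = ⌈−ln(1 − rB₀/P)/ln(1+r)⌉ = 75 payments (last €115.89); total interest = total paid − €6,561.12 = €5,394.77.
At €310.00/mo: 27 payments (last €262.98); total interest €1,761.86.
Payments saved = 75 − 27 = 48.

48 fewer payments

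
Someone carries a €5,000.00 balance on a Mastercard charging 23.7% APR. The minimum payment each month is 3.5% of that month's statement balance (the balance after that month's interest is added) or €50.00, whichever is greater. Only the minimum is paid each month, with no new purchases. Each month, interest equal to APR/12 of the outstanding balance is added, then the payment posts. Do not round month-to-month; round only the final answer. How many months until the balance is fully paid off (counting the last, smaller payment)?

121 months

Monthly rate r = 23.7%/12 = 1.975% = 0.01975.
While 3.5% of the post-interest balance exceeds €50.00, each month B ← (B·(1+r))·(1 − 0.035), i.e. B shrinks by the factor (1+r)·0.965 = 0.98406.
This holds for months 1–80. Entering month 81 the balance is €1,382.46; 3.5% of the post-interest balance is now below €50.00, so the flat €50.00 minimum applies from here.
From month 81 a fixed €50.00 at rate r clears €1,382.46 in 41 more payments. Total: 80 + 41 = 121 months.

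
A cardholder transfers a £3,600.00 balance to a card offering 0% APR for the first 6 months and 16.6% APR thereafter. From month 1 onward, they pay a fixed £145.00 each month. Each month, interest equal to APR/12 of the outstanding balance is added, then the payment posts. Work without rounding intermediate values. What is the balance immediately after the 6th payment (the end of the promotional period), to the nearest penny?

Promo months 1–6 at r₀ = 0%/12 = 0; months 7+ at r₁ = 16.6%/12 = 0.0138333.
After month 6 (no interest yet): B = £3,600.00 − 6·£145.00 = £2,730.00.

£2,730.00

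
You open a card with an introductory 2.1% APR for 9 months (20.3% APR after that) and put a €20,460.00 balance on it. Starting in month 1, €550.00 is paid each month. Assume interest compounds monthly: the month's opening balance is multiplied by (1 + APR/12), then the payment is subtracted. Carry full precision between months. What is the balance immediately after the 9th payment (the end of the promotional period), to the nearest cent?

€15,799.72

Promo months 1–9 at r₀ = 2.1%/12 = 0.00175; months 10+ at r₁ = 20.3%/12 = 0.0169167.
After month 9: iterate B ← B·(1+r₀) − €550.00 for 9 months → €15,799.72.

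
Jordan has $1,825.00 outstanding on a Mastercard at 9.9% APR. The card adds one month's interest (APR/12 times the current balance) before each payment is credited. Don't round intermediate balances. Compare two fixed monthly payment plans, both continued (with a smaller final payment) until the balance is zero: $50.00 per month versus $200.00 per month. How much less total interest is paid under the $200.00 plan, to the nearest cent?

Monthly rate r = 9.9%/12 = 0.825% = 0.00825.
At $50.00/mo: n = ⌈−ln(1 − rB₀/P)/ln(1+r)⌉ = 44 payments (last $30.41); total interest = total paid − $1,825.00 = $355.41.
At $200.00/mo: 10 payments (last $105.37); total interest $80.37.
Interest saved = $355.41 − $80.37 = $275.04.

$275.04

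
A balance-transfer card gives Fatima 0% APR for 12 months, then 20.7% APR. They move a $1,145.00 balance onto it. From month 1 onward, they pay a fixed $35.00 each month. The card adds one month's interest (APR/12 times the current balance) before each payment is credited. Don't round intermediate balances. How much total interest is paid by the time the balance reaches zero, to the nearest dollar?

$180

Promo months 1–12 at r₀ = 0%/12 = 0; months 13+ at r₁ = 20.7%/12 = 0.01725.
After month 12 (no interest yet): B = $1,145.00 − 12·$35.00 = $725.00.
Then at r₁ with $35.00/mo: n₂ = −ln(1 − r₁·B/P)/ln(1+r₁) ≈ 25.85 → 26 more payments.
Total paid = 37·$35.00 + $29.79 = $1,324.79; interest = $1,324.79 − $1,145.00 = $179.79.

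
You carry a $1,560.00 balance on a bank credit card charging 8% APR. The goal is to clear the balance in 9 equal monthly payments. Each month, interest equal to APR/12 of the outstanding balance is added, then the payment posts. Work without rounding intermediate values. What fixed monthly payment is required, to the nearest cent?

$179.16

Monthly rate r = 8%/12 = 0.666667% = 0.00666667.
Level-payment amortization: P = B₀·r / (1 − (1+r)^(−n)) = 1560.00·0.00666667 / (1 − 1.00667^(−9)).
Denominator 1 − (1+r)^(−9) = 0.0580479278.
P = 10.4 / 0.0580479278 ≈ 179.16.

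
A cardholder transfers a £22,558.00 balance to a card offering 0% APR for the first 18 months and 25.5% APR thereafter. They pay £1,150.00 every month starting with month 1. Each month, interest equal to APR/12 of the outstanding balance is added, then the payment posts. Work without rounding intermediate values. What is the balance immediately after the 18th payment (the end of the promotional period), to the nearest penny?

Promo months 1–18 at r₀ = 0%/12 = 0; months 19+ at r₁ = 25.5%/12 = 0.02125.
After month 18 (no interest yet): B = £22,558.00 − 18·£1,150.00 = £1,858.00.

£1,858.00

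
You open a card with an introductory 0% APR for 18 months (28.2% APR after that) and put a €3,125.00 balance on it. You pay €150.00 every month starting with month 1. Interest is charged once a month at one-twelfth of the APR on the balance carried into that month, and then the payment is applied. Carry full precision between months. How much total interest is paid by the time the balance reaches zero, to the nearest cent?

€20.01

Promo months 1–18 at r₀ = 0%/12 = 0; months 19+ at r₁ = 28.2%/12 = 0.0235.
After month 18 (no interest yet): B = €3,125.00 − 18·€150.00 = €425.00.
Then at r₁ with €150.00/mo: n₂ = −ln(1 − r₁·B/P)/ln(1+r₁) ≈ 2.97 → 3 more payments.
Total paid = 20·€150.00 + €145.01 = €3,145.01; interest = €3,145.01 − €3,125.00 = €20.01.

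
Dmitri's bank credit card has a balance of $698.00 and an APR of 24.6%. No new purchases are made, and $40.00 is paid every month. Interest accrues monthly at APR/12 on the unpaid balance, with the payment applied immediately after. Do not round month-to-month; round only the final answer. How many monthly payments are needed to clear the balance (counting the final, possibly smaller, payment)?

22 payments

Monthly rate r = 24.6%/12 = 2.05% = 0.0205.
Recurrence: B ← B·(1+r) − $40.00.
Month 1: interest $14.31; balance after payment $672.31.
Month 2: interest $13.78; balance after payment $646.09.
Closed form: n = −ln(1 − rB₀/P)/ln(1+r) = −ln(0.64227)/ln(1.0205) ≈ 21.818, so the balance reaches zero during payment 22.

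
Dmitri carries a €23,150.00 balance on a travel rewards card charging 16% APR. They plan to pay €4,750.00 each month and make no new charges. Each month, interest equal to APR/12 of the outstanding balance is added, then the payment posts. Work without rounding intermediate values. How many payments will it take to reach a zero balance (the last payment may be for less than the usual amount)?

Monthly rate r = 16%/12 = 1.33333% = 0.0133333.
Recurrence: B ← B·(1+r) − €4,750.00.
Month 1: interest €308.67; balance after payment €18,708.67.
Month 2: interest €249.45; balance after payment €14,208.12.
Month 3: interest €189.44; balance after payment €9,647.56.
Month 4: interest €128.63; balance after payment €5,026.19.
Month 5: interest €67.02; balance after payment €343.21.
Month 6: interest €4.58; balance after payment €0.00.

6 payments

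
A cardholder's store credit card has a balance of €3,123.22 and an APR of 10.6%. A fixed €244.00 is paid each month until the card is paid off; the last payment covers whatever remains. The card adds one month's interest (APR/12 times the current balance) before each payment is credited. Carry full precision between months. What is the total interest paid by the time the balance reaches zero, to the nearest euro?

Monthly rate r = 10.6%/12 = 0.883333% = 0.00883333.
Payoff takes n = ⌈−ln(1 − rB₀/P)/ln(1+r)⌉ = ⌈13.643⌉ = 14 payments; the last is €157.20.
Total paid = 13·€244.00 + €157.20 = €3,329.20.
Total interest = total paid − principal = €3,329.20 − €3,123.22 = €205.98.

€206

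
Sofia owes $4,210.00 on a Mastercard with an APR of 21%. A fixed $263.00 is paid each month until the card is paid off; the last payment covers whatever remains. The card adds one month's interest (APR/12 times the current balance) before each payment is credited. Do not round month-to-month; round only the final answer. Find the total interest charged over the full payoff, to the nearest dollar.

$773

Monthly rate r = 21%/12 = 1.75% = 0.0175.
Payoff takes n = ⌈−ln(1 − rB₀/P)/ln(1+r)⌉ = ⌈18.946⌉ = 19 payments; the last is $248.94.
Total paid = 18·$263.00 + $248.94 = $4,982.94.
Total interest = total paid − principal = $4,982.94 − $4,210.00 = $772.94.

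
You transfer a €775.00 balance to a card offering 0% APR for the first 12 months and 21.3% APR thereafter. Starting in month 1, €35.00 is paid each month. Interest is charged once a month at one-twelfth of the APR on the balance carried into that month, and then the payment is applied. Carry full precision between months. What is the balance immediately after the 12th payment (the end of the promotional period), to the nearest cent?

€355.00

Promo months 1–12 at r₀ = 0%/12 = 0; months 13+ at r₁ = 21.3%/12 = 0.01775.
After month 12 (no interest yet): B = €775.00 − 12·€35.00 = €355.00.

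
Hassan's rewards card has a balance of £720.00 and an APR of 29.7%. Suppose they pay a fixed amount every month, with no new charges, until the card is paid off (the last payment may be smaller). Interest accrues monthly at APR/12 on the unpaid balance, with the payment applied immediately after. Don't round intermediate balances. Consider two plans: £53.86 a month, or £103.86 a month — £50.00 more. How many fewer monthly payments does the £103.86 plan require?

9 fewer payments

Monthly rate r = 29.7%/12 = 2.475% = 0.02475.
At £53.86/mo: n = ⌈−ln(1 − rB₀/P)/ln(1+r)⌉ = 17 payments (last £23.47); total interest = total paid − £720.00 = £165.23.
At £103.86/mo: 8 payments (last £72.87); total interest £79.89.
Payments saved = 17 − 8 = 9.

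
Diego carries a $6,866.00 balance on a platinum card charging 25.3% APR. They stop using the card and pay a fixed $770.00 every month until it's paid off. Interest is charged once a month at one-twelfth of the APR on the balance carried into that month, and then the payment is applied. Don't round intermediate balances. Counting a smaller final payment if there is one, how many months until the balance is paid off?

10 months

Monthly rate r = 25.3%/12 = 2.10833% = 0.0210833.
Recurrence: B ← B·(1+r) − $770.00.
Month 1: interest $144.76; balance after payment $6,240.76.
Month 2: interest $131.58; balance after payment $5,602.33.
Closed form: n = −ln(1 − rB₀/P)/ln(1+r) = −ln(0.812)/ln(1.02108) ≈ 9.981, so the balance reaches zero during payment 10.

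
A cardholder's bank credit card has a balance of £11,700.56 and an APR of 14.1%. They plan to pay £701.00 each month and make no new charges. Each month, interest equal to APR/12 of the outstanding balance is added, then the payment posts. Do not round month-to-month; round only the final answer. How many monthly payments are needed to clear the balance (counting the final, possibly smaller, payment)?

Monthly rate r = 14.1%/12 = 1.175% = 0.01175.
Recurrence: B ← B·(1+r) − £701.00.
Month 1: interest £137.48; balance after payment £11,137.04.
Month 2: interest £130.86; balance after payment £10,566.90.
Closed form: n = −ln(1 − rB₀/P)/ln(1+r) = −ln(0.80388)/ln(1.01175) ≈ 18.688, so the balance reaches zero during payment 19.

19 payments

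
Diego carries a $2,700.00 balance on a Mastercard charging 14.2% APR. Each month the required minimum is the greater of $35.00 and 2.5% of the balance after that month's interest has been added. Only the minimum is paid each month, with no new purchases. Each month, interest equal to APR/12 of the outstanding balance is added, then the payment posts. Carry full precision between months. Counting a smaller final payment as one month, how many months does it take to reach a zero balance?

Monthly rate r = 14.2%/12 = 1.18333% = 0.0118333.
While 2.5% of the post-interest balance exceeds $35.00, each month B ← (B·(1+r))·(1 − 0.025), i.e. B shrinks by the factor (1+r)·0.975 = 0.98654.
This holds for months 1–50. Entering month 51 the balance is $1,371.02; 2.5% of the post-interest balance is now below $35.00, so the flat $35.00 minimum applies from here.
From month 51 a fixed $35.00 at rate r clears $1,371.02 in 53 more payments. Total: 50 + 53 = 103 months.

103 months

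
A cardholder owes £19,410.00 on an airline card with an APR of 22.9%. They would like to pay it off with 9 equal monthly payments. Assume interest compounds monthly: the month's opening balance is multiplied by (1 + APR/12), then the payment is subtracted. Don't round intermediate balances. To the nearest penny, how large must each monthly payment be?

£2,367.63

Monthly rate r = 22.9%/12 = 1.90833% = 0.0190833.
Level-payment amortization: P = B₀·r / (1 − (1+r)^(−n)) = 19410.00·0.0190833 / (1 − 1.01908^(−9)).
Denominator 1 − (1+r)^(−9) = 0.156446349.
P = 370.407 / 0.156446349 ≈ 2367.63.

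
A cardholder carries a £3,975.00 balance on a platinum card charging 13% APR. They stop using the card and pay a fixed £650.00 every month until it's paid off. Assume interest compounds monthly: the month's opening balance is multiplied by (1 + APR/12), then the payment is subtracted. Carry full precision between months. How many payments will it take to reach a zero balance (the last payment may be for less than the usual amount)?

Monthly rate r = 13%/12 = 1.08333% = 0.0108333.
Recurrence: B ← B·(1+r) − £650.00.
Month 1: interest £43.06; balance after payment £3,368.06.
Month 2: interest £36.49; balance after payment £2,754.55.
Closed form: n = −ln(1 − rB₀/P)/ln(1+r) = −ln(0.93375)/ln(1.01083) ≈ 6.362, so the balance reaches zero during payment 7.

7 months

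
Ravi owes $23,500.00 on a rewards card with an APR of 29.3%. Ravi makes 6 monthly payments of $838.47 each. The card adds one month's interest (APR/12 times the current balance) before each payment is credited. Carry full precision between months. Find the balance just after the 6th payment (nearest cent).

Monthly rate r = 29.3%/12 = 2.44167% = 0.0244167.
Each month: B ← B·(1+r) − $838.47.
Month 1: interest $573.79; balance after payment $23,235.32.
Month 2: interest $567.33; balance after payment $22,964.18.
Month 3: interest $560.71; balance after payment $22,686.42.
Month 4: interest $553.93; balance after payment $22,401.88.
Month 5: interest $546.98; balance after payment $22,110.39.
Month 6: interest $539.86; balance after payment $21,811.78.

$21,811.78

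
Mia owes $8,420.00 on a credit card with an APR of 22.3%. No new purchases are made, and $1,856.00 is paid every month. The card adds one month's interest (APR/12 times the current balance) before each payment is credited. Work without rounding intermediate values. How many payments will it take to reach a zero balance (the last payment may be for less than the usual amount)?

Monthly rate r = 22.3%/12 = 1.85833% = 0.0185833.
Recurrence: B ← B·(1+r) − $1,856.00.
Month 1: interest $156.47; balance after payment $6,720.47.
Month 2: interest $124.89; balance after payment $4,989.36.
Month 3: interest $92.72; balance after payment $3,226.08.
Month 4: interest $59.95; balance after payment $1,430.03.
Month 5: interest $26.57; balance after payment $0.00.

5 months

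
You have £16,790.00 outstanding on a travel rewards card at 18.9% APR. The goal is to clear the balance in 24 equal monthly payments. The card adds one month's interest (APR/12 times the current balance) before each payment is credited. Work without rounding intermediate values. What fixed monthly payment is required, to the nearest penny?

£845.55

Monthly rate r = 18.9%/12 = 1.575% = 0.01575.
Level-payment amortization: P = B₀·r / (1 − (1+r)^(−n)) = 16790.00·0.01575 / (1 − 1.01575^(−24)).
Denominator 1 − (1+r)^(−24) = 0.312747931.
P = 264.442 / 0.312747931 ≈ 845.55.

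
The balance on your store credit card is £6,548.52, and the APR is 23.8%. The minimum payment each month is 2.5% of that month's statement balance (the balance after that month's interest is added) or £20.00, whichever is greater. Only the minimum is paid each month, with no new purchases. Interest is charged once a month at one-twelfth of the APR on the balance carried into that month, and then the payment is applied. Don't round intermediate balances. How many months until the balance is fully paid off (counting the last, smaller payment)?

451 months

Monthly rate r = 23.8%/12 = 1.98333% = 0.0198333.
While 2.5% of the post-interest balance exceeds £20.00, each month B ← (B·(1+r))·(1 − 0.025), i.e. B shrinks by the factor (1+r)·0.975 = 0.99434.
This holds for months 1–374. Entering month 375 the balance is £783.05; 2.5% of the post-interest balance is now below £20.00, so the flat £20.00 minimum applies from here.
From month 375 a fixed £20.00 at rate r clears £783.05 in 77 more payments. Total: 374 + 77 = 451 months.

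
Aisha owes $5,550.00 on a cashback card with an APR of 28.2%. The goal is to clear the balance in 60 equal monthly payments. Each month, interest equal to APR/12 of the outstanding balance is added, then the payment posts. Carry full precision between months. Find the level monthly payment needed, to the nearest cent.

$173.47

Monthly rate r = 28.2%/12 = 2.35% = 0.0235.
Level-payment amortization: P = B₀·r / (1 − (1+r)^(−n)) = 5550.00·0.0235 / (1 − 1.0235^(−60)).
Denominator 1 − (1+r)^(−60) = 0.751841486.
P = 130.425 / 0.751841486 ≈ 173.47.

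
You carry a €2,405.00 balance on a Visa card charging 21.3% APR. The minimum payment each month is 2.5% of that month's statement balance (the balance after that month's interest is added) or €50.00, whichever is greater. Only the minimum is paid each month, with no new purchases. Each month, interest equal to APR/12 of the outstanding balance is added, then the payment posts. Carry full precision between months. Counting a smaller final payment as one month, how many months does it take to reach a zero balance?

Monthly rate r = 21.3%/12 = 1.775% = 0.01775.
While 2.5% of the post-interest balance exceeds €50.00, each month B ← (B·(1+r))·(1 − 0.025), i.e. B shrinks by the factor (1+r)·0.975 = 0.99231.
This holds for months 1–27. Entering month 28 the balance is €1,952.31; 2.5% of the post-interest balance is now below €50.00, so the flat €50.00 minimum applies from here.
From month 28 a fixed €50.00 at rate r clears €1,952.31 in 68 more payments. Total: 27 + 68 = 95 months.

95 months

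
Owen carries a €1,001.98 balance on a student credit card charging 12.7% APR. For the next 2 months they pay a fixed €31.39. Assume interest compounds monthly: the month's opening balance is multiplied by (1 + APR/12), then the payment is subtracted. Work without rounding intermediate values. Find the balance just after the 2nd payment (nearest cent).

Monthly rate r = 12.7%/12 = 1.05833% = 0.0105833.
Each month: B ← B·(1+r) − €31.39.
Month 1: interest €10.60; balance after payment €981.19.
Month 2: interest €10.38; balance after payment €960.19.

€960.19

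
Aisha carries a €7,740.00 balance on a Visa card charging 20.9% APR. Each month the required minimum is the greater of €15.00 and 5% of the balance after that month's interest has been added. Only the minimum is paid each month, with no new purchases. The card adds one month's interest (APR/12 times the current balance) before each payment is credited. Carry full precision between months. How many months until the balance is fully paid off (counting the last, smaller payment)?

Monthly rate r = 20.9%/12 = 1.74167% = 0.0174167.
While 5% of the post-interest balance exceeds €15.00, each month B ← (B·(1+r))·(1 − 0.05), i.e. B shrinks by the factor (1+r)·0.95 = 0.96655.
This holds for months 1–97. Entering month 98 the balance is €285.31; 5% of the post-interest balance is now below €15.00, so the flat €15.00 minimum applies from here.
From month 98 a fixed €15.00 at rate r clears €285.31 in 24 more payments. Total: 97 + 24 = 121 months.

121 months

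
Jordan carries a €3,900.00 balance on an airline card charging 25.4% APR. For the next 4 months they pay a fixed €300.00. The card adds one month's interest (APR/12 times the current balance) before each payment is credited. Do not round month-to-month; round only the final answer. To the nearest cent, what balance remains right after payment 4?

€3,002.19

Monthly rate r = 25.4%/12 = 2.11667% = 0.0211667.
Each month: B ← B·(1+r) − €300.00.
Month 1: interest €82.55; balance after payment €3,682.55.
Month 2: interest €77.95; balance after payment €3,460.50.
Month 3: interest €73.25; balance after payment €3,233.74.
Month 4: interest €68.45; balance after payment €3,002.19.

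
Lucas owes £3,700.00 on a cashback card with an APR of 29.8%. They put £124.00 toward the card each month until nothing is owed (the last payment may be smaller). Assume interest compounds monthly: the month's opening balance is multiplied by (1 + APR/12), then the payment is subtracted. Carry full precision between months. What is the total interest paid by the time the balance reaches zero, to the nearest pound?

Monthly rate r = 29.8%/12 = 2.48333% = 0.0248333.
Payoff takes n = ⌈−ln(1 − rB₀/P)/ln(1+r)⌉ = ⌈55.072⌉ = 56 payments; the last is £8.98.
Total paid = 55·£124.00 + £8.98 = £6,828.98.
Total interest = total paid − principal = £6,828.98 − £3,700.00 = £3,128.98.

£3,129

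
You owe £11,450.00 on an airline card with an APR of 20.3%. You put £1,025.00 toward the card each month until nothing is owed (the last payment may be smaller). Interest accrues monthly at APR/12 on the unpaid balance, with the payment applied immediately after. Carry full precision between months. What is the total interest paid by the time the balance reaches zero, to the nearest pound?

£1,350

Monthly rate r = 20.3%/12 = 1.69167% = 0.0169167.
Payoff takes n = ⌈−ln(1 − rB₀/P)/ln(1+r)⌉ = ⌈12.486⌉ = 13 payments; the last is £500.13.
Total paid = 12·£1,025.00 + £500.13 = £12,800.13.
Total interest = total paid − principal = £12,800.13 − £11,450.00 = £1,350.13.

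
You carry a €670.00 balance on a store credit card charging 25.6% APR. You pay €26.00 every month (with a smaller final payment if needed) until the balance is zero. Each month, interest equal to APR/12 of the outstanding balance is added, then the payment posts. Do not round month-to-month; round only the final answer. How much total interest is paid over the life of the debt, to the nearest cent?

Monthly rate r = 25.6%/12 = 2.13333% = 0.0213333.
Payoff takes n = ⌈−ln(1 − rB₀/P)/ln(1+r)⌉ = ⌈37.801⌉ = 38 payments; the last is €20.87.
Total paid = 37·€26.00 + €20.87 = €982.87.
Total interest = total paid − principal = €982.87 − €670.00 = €312.87.

€312.87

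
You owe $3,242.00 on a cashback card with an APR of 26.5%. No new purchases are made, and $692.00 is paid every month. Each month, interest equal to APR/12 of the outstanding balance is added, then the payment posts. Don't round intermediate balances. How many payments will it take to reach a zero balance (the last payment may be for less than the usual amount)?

5 months

Monthly rate r = 26.5%/12 = 2.20833% = 0.0220833.
Recurrence: B ← B·(1+r) − $692.00.
Month 1: interest $71.59; balance after payment $2,621.59.
Month 2: interest $57.89; balance after payment $1,987.49.
Month 3: interest $43.89; balance after payment $1,339.38.
Month 4: interest $29.58; balance after payment $676.96.
Month 5: interest $14.95; balance after payment $0.00.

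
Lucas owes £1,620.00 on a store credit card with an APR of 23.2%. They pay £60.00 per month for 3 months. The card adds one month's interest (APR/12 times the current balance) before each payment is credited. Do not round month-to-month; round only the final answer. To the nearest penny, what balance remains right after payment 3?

Monthly rate r = 23.2%/12 = 1.93333% = 0.0193333.
Each month: B ← B·(1+r) − £60.00.
Month 1: interest £31.32; balance after payment £1,591.32.
Month 2: interest £30.77; balance after payment £1,562.09.
Month 3: interest £30.20; balance after payment £1,532.29.

£1,532.29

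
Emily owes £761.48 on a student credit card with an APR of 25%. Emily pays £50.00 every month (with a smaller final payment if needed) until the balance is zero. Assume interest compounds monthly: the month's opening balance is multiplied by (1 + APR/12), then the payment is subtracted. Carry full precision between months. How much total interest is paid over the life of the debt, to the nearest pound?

Monthly rate r = 25%/12 = 2.08333% = 0.0208333.
Payoff takes n = ⌈−ln(1 − rB₀/P)/ln(1+r)⌉ = ⌈18.511⌉ = 19 payments; the last is £25.66.
Total paid = 18·£50.00 + £25.66 = £925.66.
Total interest = total paid − principal = £925.66 − £761.48 = £164.18.

£164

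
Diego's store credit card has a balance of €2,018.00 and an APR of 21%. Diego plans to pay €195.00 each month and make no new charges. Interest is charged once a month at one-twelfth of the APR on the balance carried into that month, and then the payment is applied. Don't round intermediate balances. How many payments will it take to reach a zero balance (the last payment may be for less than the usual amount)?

Monthly rate r = 21%/12 = 1.75% = 0.0175.
Recurrence: B ← B·(1+r) − €195.00.
Month 1: interest €35.32; balance after payment €1,858.32.
Month 2: interest €32.52; balance after payment €1,695.84.
Closed form: n = −ln(1 − rB₀/P)/ln(1+r) = −ln(0.8189)/ln(1.0175) ≈ 11.517, so the balance reaches zero during payment 12.

12 months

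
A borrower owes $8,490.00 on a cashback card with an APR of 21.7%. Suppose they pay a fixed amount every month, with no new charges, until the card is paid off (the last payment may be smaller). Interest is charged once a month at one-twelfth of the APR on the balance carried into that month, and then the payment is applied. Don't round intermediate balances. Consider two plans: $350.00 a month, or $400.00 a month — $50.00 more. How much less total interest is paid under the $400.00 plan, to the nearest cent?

Monthly rate r = 21.7%/12 = 1.80833% = 0.0180833.
At $350.00/mo: n = ⌈−ln(1 − rB₀/P)/ln(1+r)⌉ = 33 payments (last $76.97); total interest = total paid − $8,490.00 = $2,786.97.
At $400.00/mo: 28 payments (last $7.34); total interest $2,317.34.
Interest saved = $2,786.97 − $2,317.34 = $469.63.

$469.63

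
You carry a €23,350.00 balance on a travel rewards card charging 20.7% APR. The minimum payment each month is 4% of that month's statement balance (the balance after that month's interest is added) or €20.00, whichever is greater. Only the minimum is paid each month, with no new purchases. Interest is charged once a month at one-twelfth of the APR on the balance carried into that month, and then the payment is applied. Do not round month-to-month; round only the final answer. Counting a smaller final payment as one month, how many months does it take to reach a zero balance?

196 months

Monthly rate r = 20.7%/12 = 1.725% = 0.01725.
While 4% of the post-interest balance exceeds €20.00, each month B ← (B·(1+r))·(1 − 0.04), i.e. B shrinks by the factor (1+r)·0.96 = 0.97656.
This holds for months 1–163. Entering month 164 the balance is €488.89; 4% of the post-interest balance is now below €20.00, so the flat €20.00 minimum applies from here.
From month 164 a fixed €20.00 at rate r clears €488.89 in 33 more payments. Total: 163 + 33 = 196 months.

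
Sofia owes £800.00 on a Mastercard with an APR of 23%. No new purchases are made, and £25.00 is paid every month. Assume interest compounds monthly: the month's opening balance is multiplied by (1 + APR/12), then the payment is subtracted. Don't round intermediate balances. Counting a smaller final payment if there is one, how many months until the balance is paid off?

51 payments

Monthly rate r = 23%/12 = 1.91667% = 0.0191667.
Recurrence: B ← B·(1+r) − £25.00.
Month 1: interest £15.33; balance after payment £790.33.
Month 2: interest £15.15; balance after payment £780.48.
Closed form: n = −ln(1 − rB₀/P)/ln(1+r) = −ln(0.38667)/ln(1.01917) ≈ 50.049, so the balance reaches zero during payment 51.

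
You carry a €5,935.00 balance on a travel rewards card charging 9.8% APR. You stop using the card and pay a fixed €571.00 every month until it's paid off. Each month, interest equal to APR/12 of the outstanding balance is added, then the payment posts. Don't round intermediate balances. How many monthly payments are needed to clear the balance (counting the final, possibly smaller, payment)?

11 months

Monthly rate r = 9.8%/12 = 0.816667% = 0.00816667.
Recurrence: B ← B·(1+r) − €571.00.
Month 1: interest €48.47; balance after payment €5,412.47.
Month 2: interest €44.20; balance after payment €4,885.67.
Closed form: n = −ln(1 − rB₀/P)/ln(1+r) = −ln(0.91512)/ln(1.00817) ≈ 10.906, so the balance reaches zero during payment 11.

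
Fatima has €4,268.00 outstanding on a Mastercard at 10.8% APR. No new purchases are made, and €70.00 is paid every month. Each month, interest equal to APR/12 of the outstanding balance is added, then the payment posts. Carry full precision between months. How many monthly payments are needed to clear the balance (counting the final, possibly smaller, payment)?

89 payments

Monthly rate r = 10.8%/12 = 0.9% = 0.009.
Recurrence: B ← B·(1+r) − €70.00.
Month 1: interest €38.41; balance after payment €4,236.41.
Month 2: interest €38.13; balance after payment €4,204.54.
Closed form: n = −ln(1 − rB₀/P)/ln(1+r) = −ln(0.45126)/ln(1.009) ≈ 88.810, so the balance reaches zero during payment 89.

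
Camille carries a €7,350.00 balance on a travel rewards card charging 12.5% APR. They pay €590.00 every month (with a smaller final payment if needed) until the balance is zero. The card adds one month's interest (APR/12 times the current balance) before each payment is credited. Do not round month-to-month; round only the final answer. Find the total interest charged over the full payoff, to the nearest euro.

Monthly rate r = 12.5%/12 = 1.04167% = 0.0104167.
Payoff takes n = ⌈−ln(1 − rB₀/P)/ln(1+r)⌉ = ⌈13.413⌉ = 14 payments; the last is €244.31.
Total paid = 13·€590.00 + €244.31 = €7,914.31.
Total interest = total paid − principal = €7,914.31 − €7,350.00 = €564.31.

€564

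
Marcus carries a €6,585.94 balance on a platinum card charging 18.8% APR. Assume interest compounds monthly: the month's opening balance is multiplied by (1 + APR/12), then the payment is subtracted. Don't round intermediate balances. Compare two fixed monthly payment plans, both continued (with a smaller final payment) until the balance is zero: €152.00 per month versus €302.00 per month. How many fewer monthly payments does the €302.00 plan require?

47 fewer payments

Monthly rate r = 18.8%/12 = 1.56667% = 0.0156667.
At €152.00/mo: n = ⌈−ln(1 − rB₀/P)/ln(1+r)⌉ = 74 payments (last €9.20); total interest = total paid − €6,585.94 = €4,519.26.
At €302.00/mo: 27 payments (last €269.30); total interest €1,535.36.
Payments saved = 74 − 27 = 47.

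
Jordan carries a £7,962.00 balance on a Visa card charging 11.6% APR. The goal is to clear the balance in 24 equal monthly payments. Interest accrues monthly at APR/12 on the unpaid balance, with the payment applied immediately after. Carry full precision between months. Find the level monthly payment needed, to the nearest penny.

£373.31

Monthly rate r = 11.6%/12 = 0.966667% = 0.00966667.
Level-payment amortization: P = B₀·r / (1 − (1+r)^(−n)) = 7962.00·0.00966667 / (1 − 1.00967^(−24)).
Denominator 1 − (1+r)^(−24) = 0.206169916.
P = 76.966 / 0.206169916 ≈ 373.31.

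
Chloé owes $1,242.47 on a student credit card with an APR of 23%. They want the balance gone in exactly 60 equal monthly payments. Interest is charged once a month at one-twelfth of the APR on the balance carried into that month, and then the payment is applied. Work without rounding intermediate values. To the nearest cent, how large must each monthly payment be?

$35.03

Monthly rate r = 23%/12 = 1.91667% = 0.0191667.
Level-payment amortization: P = B₀·r / (1 − (1+r)^(−n)) = 1242.47·0.0191667 / (1 − 1.01917^(−60)).
Denominator 1 − (1+r)^(−60) = 0.679898772.
P = 23.814 / 0.679898772 ≈ 35.03.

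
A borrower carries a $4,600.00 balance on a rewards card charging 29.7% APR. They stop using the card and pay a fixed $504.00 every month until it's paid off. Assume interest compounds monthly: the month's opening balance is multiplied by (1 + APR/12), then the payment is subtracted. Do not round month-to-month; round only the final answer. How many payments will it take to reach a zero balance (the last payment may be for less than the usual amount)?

Monthly rate r = 29.7%/12 = 2.475% = 0.02475.
Recurrence: B ← B·(1+r) − $504.00.
Month 1: interest $113.85; balance after payment $4,209.85.
Month 2: interest $104.19; balance after payment $3,810.04.
Closed form: n = −ln(1 − rB₀/P)/ln(1+r) = −ln(0.77411)/ln(1.02475) ≈ 10.473, so the balance reaches zero during payment 11.

11 months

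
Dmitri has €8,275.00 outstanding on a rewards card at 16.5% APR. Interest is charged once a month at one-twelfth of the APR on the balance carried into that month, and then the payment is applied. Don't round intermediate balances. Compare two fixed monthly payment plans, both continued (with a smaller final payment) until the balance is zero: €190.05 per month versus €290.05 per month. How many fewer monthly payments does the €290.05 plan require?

Monthly rate r = 16.5%/12 = 1.375% = 0.01375.
At €190.05/mo: n = ⌈−ln(1 − rB₀/P)/ln(1+r)⌉ = 67 payments (last €163.07); total interest = total paid − €8,275.00 = €4,431.37.
At €290.05/mo: 37 payments (last €136.76); total interest €2,303.56.
Payments saved = 67 − 37 = 30.

30 fewer payments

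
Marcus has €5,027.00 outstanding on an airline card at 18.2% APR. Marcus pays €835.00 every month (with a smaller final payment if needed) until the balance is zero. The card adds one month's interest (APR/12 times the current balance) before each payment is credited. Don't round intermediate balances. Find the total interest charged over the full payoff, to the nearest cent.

Monthly rate r = 18.2%/12 = 1.51667% = 0.0151667.
Payoff takes n = ⌈−ln(1 − rB₀/P)/ln(1+r)⌉ = ⌈6.361⌉ = 7 payments; the last is €302.83.
Total paid = 6·€835.00 + €302.83 = €5,312.83.
Total interest = total paid − principal = €5,312.83 − €5,027.00 = €285.83.

€285.83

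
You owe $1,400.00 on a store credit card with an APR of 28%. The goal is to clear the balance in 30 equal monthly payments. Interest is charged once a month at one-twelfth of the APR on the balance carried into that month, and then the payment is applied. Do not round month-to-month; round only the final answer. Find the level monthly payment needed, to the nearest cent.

Monthly rate r = 28%/12 = 2.33333% = 0.0233333.
Level-payment amortization: P = B₀·r / (1 − (1+r)^(−n)) = 1400.00·0.0233333 / (1 − 1.02333^(−30)).
Denominator 1 − (1+r)^(−30) = 0.49940515.
P = 32.6667 / 0.49940515 ≈ 65.41.

$65.41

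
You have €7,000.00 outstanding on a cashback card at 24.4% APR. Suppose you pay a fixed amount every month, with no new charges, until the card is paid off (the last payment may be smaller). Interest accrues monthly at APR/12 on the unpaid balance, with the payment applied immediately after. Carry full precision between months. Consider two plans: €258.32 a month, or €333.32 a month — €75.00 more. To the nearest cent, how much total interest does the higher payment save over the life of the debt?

Monthly rate r = 24.4%/12 = 2.03333% = 0.0203333.
At €258.32/mo: n = ⌈−ln(1 − rB₀/P)/ln(1+r)⌉ = 40 payments (last €201.65); total interest = total paid − €7,000.00 = €3,276.13.
At €333.32/mo: 28 payments (last €222.74); total interest €2,222.38.
Interest saved = €3,276.13 − €2,222.38 = €1,053.75.

€1,053.75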